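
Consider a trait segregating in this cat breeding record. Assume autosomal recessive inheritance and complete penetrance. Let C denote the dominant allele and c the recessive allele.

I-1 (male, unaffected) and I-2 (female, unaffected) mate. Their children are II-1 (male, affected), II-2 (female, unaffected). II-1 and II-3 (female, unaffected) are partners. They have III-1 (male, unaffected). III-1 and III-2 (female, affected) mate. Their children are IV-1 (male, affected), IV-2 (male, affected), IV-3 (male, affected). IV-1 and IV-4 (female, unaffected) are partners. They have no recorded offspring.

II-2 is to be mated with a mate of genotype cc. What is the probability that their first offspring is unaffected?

2/3

I-1 is unaffected so carries C and passed c to II-1 (cc), so I-1 is Cc.
I-2 is unaffected so carries C and passed c to II-1 (cc), so I-2 is Cc.
II-2 is an unaffected offspring of I-1 (Cc) × I-2 (Cc), whose cross gives 1/4 CC : 1/2 Cc : 1/4 cc; conditioning on being unaffected, II-2 is CC with probability 1/3, Cc with probability 2/3.
Summing over parental genotype combinations, P(offspring is unaffected) = 1/3·1 + 2/3·1/2 = 2/3.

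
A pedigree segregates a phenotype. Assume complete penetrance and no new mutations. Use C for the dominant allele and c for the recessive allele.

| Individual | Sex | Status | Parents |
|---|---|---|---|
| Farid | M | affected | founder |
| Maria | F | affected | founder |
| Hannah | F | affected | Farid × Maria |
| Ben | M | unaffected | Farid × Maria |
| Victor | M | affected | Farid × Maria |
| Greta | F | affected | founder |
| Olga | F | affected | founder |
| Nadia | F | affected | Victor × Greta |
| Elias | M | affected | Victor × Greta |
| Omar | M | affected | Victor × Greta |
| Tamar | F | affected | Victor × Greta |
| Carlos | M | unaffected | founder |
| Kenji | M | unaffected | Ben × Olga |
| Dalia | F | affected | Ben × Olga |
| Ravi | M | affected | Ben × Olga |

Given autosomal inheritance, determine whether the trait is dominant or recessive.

dominant

Farid and Maria are both affected yet have an unaffected child Ben. Under a recessive model two affected parents are homozygous and every child would be affected, so the trait cannot be recessive.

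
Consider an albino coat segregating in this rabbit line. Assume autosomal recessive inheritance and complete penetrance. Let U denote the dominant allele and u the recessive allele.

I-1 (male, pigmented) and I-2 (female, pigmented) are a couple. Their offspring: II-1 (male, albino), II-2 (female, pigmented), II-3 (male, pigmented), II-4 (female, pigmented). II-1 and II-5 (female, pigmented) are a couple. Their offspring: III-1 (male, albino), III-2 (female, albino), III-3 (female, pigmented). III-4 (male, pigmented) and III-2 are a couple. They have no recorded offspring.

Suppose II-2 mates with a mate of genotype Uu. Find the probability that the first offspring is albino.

I-1 is pigmented so carries U and passed u to II-1 (uu), so I-1 is Uu.
I-2 is pigmented so carries U and passed u to II-1 (uu), so I-2 is Uu.
II-2 is a pigmented offspring of I-1 (Uu) × I-2 (Uu), whose cross gives 1/4 UU : 1/2 Uu : 1/4 uu; conditioning on being pigmented, II-2 is UU with probability 1/3, Uu with probability 2/3.
Summing over parental genotype combinations, P(offspring is albino) = 2/3·1/4 = 1/6.

1/6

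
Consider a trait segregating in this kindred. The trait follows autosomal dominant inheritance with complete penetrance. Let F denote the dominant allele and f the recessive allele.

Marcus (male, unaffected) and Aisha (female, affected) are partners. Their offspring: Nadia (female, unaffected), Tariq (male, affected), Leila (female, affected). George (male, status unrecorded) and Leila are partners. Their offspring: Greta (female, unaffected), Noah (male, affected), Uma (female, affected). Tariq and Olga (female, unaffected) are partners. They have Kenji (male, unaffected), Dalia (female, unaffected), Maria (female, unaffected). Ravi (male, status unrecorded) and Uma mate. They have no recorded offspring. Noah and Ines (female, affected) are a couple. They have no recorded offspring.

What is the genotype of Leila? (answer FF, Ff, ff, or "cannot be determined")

Ff

From phenotype alone, Leila is FF or Ff.
Leila is affected so carries F and received f from Marcus (ff), so Leila is Ff.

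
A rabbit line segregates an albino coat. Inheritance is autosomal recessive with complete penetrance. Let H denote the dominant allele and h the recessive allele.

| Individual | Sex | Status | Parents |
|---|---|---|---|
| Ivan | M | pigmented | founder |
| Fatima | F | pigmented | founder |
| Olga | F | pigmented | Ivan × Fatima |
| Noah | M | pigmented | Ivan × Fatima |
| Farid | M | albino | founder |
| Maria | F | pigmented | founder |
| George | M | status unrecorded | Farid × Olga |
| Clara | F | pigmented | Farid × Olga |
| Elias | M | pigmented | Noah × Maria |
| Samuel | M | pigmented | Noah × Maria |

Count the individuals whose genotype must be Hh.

1

Obligate heterozygotes: Clara is pigmented so carries H and received h from Farid (hh), so Clara is Hh.
Every other individual is either homozygous by phenotype or has at least one consistent homozygous assignment, so the count is 1.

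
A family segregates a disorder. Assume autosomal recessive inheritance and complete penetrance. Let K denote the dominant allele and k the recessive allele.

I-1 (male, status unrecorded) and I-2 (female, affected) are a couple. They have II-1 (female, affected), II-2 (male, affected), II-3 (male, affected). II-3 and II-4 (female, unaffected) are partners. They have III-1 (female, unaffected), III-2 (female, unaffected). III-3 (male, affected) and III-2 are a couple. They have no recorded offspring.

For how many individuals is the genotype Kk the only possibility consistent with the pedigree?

Obligate heterozygotes: III-1 is unaffected so carries K and received k from II-3 (kk), so III-1 is Kk; III-2 is unaffected so carries K and received k from II-3 (kk), so III-2 is Kk.
Every other individual is either homozygous by phenotype or has at least one consistent homozygous assignment, so the count is 2.

2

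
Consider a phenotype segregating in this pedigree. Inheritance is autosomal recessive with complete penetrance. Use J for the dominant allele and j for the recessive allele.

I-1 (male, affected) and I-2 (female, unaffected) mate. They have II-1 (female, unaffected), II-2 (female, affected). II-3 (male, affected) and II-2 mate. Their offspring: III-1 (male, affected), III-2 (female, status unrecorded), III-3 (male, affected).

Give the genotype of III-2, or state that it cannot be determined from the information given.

From phenotype alone, III-2 is JJ or Jj or jj.
III-2 received j from II-3 (jj) and received j from II-2 (jj), so III-2 is jj.

jj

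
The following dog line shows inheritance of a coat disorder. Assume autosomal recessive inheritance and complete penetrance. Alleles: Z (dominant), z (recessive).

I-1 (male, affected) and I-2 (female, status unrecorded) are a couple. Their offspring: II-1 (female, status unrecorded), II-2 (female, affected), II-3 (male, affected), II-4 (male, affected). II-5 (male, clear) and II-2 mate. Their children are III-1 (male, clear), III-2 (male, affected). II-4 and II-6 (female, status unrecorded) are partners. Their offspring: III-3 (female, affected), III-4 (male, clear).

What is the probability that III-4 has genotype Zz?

III-4 is clear so carries Z and received z from II-4 (zz), so III-4 is Zz, giving P(Zz) = 1.

1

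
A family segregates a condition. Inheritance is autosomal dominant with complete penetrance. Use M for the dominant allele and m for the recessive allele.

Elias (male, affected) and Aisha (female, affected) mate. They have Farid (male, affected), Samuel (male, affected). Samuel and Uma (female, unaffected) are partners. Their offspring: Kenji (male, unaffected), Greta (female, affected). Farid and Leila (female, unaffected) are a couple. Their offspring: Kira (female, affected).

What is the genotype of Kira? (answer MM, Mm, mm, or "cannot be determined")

From phenotype alone, Kira is MM or Mm.
Kira is affected so carries M and received m from Leila (mm), so Kira is Mm.

Mm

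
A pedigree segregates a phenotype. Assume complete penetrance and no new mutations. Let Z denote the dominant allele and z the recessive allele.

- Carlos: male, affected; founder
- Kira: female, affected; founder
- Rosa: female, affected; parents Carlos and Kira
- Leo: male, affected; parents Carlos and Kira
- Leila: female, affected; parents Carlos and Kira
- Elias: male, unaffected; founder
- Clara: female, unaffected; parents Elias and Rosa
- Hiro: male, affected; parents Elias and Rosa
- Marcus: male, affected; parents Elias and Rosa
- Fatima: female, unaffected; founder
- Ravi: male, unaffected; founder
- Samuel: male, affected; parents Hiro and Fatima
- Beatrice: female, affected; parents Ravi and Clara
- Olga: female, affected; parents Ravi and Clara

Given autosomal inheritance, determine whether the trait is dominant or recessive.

Ravi and Clara are both unaffected yet have an affected child Beatrice. Under dominance, an affected child requires at least one affected parent, so the trait cannot be dominant.

recessive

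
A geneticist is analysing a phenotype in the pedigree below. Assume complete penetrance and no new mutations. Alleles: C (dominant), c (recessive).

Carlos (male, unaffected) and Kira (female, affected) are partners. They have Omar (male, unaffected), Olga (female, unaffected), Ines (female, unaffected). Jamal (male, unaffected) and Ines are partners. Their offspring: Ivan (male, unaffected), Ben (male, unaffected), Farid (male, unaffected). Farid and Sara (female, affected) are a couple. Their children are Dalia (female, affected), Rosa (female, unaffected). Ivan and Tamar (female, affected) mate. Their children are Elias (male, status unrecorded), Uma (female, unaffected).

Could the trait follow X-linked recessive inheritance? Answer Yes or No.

Under X-linked recessive, Omar (unaffected, male) cannot arise from Carlos (unaffected) × Kira (affected).

No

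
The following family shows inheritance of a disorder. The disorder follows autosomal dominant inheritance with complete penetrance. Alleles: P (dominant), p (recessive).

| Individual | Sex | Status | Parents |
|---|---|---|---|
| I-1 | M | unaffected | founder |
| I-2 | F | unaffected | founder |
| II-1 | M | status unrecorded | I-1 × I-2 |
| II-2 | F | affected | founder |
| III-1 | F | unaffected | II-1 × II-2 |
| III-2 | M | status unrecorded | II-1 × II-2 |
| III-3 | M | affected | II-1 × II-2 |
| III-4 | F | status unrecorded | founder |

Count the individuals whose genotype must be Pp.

2

Obligate heterozygotes: II-2 is affected so carries P and passed p to III-1 (pp), so II-2 is Pp; III-3 is affected so carries P and received p from II-1 (pp), so III-3 is Pp.
Every other individual is either homozygous by phenotype or has at least one consistent homozygous assignment, so the count is 2.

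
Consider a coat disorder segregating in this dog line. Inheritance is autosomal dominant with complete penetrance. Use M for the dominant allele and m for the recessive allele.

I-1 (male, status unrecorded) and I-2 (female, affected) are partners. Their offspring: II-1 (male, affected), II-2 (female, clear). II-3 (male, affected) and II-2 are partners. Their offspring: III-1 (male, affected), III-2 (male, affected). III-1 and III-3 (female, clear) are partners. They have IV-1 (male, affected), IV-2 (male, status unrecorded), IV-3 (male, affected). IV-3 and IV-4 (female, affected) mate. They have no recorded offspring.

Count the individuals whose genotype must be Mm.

5

Obligate heterozygotes: I-2 is affected so carries M and passed m to II-2 (mm), so I-2 is Mm; III-1 is affected so carries M and received m from II-2 (mm), so III-1 is Mm; III-2 is affected so carries M and received m from II-2 (mm), so III-2 is Mm; IV-1 is affected so carries M and received m from III-3 (mm), so IV-1 is Mm; IV-3 is affected so carries M and received m from III-3 (mm), so IV-3 is Mm.
Every other individual is either homozygous by phenotype or has at least one consistent homozygous assignment, so the count is 5.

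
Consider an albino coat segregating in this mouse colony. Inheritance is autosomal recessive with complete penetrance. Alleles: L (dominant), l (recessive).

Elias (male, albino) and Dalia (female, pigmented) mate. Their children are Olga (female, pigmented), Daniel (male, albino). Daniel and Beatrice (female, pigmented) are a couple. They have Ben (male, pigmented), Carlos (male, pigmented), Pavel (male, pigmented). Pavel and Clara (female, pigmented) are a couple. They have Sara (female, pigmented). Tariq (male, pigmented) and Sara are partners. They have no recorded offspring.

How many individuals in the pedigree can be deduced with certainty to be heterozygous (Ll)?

5

Obligate heterozygotes: Dalia is pigmented so carries L and passed l to Daniel (ll), so Dalia is Ll; Olga is pigmented so carries L and received l from Elias (ll), so Olga is Ll; Ben is pigmented so carries L and received l from Daniel (ll), so Ben is Ll; Carlos is pigmented so carries L and received l from Daniel (ll), so Carlos is Ll; Pavel is pigmented so carries L and received l from Daniel (ll), so Pavel is Ll.
Every other individual is either homozygous by phenotype or has at least one consistent homozygous assignment, so the count is 5.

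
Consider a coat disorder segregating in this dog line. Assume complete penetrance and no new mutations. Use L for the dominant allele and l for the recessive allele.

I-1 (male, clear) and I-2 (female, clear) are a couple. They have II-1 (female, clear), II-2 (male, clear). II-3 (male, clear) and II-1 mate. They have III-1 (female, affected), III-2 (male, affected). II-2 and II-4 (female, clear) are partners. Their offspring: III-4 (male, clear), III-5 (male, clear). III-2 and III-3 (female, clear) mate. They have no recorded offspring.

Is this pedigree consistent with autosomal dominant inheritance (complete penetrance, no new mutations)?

No

Under autosomal dominant, III-1 (affected, female) cannot arise from II-3 (clear) × II-1 (clear).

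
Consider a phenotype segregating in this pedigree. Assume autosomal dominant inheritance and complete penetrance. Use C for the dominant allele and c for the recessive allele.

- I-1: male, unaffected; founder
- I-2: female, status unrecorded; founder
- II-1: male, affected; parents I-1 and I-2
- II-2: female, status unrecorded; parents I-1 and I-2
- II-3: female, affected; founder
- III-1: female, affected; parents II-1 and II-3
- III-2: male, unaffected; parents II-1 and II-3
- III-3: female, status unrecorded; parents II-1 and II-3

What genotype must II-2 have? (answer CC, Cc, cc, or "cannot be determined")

II-2's phenotype is unrecorded, and no parent or child forces a single allele at both positions; consistent genotype assignments exist with II-2 as Cc or cc.

cannot be determined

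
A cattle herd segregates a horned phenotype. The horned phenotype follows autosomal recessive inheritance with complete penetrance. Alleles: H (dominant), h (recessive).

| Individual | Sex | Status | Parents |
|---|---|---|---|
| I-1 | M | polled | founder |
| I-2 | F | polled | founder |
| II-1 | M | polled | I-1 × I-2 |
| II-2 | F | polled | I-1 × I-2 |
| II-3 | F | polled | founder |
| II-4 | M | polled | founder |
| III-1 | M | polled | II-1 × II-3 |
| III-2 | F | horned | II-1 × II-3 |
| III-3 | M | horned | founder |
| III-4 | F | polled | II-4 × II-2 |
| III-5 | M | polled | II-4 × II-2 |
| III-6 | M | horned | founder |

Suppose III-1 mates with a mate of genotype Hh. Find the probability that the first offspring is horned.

1/6

II-1 is polled so carries H and passed h to III-2 (hh), so II-1 is Hh.
II-3 is polled so carries H and passed h to III-2 (hh), so II-3 is Hh.
III-1 is a polled offspring of II-1 (Hh) × II-3 (Hh), whose cross gives 1/4 HH : 1/2 Hh : 1/4 hh; conditioning on being polled, III-1 is HH with probability 1/3, Hh with probability 2/3.
Summing over parental genotype combinations, P(offspring is horned) = 2/3·1/4 = 1/6.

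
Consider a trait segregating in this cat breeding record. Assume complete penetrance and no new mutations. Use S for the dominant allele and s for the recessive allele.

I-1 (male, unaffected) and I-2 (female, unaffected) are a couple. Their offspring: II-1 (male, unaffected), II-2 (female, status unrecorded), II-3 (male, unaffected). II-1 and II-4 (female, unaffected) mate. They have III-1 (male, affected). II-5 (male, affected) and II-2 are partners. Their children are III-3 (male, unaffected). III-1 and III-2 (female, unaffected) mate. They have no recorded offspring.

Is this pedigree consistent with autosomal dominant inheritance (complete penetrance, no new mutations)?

No

Under autosomal dominant, III-1 (affected, male) cannot arise from II-1 (unaffected) × II-4 (unaffected).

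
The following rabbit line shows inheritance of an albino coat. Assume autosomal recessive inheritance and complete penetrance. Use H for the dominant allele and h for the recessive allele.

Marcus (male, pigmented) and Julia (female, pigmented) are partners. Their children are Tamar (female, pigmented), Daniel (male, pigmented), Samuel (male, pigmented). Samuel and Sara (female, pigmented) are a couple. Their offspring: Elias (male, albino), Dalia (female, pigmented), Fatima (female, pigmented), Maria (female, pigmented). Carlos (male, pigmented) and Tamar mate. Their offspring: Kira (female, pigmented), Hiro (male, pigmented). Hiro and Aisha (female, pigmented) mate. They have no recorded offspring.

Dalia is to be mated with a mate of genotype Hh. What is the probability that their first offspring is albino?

1/6

Samuel is pigmented so carries H and passed h to Elias (hh), so Samuel is Hh.
Sara is pigmented so carries H and passed h to Elias (hh), so Sara is Hh.
Dalia is a pigmented offspring of Samuel (Hh) × Sara (Hh), whose cross gives 1/4 HH : 1/2 Hh : 1/4 hh; conditioning on being pigmented, Dalia is HH with probability 1/3, Hh with probability 2/3.
Summing over parental genotype combinations, P(offspring is albino) = 2/3·1/4 = 1/6.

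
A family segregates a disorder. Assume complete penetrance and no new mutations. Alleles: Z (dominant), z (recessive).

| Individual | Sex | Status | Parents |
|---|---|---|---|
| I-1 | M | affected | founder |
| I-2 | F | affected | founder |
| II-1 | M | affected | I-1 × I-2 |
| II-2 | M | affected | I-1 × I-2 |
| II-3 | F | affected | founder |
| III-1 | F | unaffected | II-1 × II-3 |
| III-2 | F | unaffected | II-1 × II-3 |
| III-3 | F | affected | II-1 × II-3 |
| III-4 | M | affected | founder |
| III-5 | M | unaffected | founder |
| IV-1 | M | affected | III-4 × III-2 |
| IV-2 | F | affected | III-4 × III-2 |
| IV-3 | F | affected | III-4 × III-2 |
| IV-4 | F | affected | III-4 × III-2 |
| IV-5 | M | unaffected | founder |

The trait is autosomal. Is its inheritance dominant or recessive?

II-1 and II-3 are both affected yet have an unaffected child III-1. Under a recessive model two affected parents are homozygous and every child would be affected, so the trait cannot be recessive.

dominant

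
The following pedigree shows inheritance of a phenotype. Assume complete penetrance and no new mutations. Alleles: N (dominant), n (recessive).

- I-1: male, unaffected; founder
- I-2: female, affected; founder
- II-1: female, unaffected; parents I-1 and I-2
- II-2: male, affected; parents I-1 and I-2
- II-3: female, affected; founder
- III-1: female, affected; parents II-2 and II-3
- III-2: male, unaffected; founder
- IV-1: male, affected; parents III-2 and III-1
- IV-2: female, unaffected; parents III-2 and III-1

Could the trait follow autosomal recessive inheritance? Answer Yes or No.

Yes

A consistent assignment under autosomal recessive exists: I-1 Nn, I-2 nn, II-1 Nn, II-2 nn, II-3 nn, III-1 nn, III-2 Nn, IV-1 nn, IV-2 Nn.
In this assignment every recorded phenotype matches its genotype and every non-founder's genotype is obtainable from its parents' genotypes, so the pedigree is consistent.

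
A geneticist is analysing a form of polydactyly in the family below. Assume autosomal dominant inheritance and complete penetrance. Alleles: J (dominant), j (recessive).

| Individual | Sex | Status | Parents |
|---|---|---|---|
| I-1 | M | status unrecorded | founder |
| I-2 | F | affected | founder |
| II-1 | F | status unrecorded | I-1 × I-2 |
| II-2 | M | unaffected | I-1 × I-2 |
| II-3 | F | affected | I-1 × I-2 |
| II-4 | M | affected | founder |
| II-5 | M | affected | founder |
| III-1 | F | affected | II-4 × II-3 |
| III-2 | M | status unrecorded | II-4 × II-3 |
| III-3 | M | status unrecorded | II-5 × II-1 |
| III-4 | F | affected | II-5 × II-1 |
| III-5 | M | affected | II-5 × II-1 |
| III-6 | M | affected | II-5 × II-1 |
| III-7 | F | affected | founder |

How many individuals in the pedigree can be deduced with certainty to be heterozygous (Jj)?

Obligate heterozygotes: I-2 is affected so carries J and passed j to II-2 (jj), so I-2 is Jj.
Every other individual is either homozygous by phenotype or has at least one consistent homozygous assignment, so the count is 1.

1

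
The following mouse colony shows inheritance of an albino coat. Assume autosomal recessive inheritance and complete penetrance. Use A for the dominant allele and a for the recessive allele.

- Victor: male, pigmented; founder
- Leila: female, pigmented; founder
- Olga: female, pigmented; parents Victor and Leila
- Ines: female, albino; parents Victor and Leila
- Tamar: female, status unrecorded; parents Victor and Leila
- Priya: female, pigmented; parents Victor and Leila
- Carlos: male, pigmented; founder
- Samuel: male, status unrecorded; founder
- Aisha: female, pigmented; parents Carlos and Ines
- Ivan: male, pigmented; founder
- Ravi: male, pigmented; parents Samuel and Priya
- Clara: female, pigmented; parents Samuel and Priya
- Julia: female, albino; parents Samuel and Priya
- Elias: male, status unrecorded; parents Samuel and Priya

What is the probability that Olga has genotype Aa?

Victor is pigmented so carries A and passed a to Ines (aa), so Victor is Aa.
Leila is pigmented so carries A and passed a to Ines (aa), so Leila is Aa.
Their cross gives offspring ratios 1/4 AA : 1/2 Aa : 1/4 aa. Conditioning on Olga being pigmented, P(Aa) = 1/2 / 3/4 = 2/3.

2/3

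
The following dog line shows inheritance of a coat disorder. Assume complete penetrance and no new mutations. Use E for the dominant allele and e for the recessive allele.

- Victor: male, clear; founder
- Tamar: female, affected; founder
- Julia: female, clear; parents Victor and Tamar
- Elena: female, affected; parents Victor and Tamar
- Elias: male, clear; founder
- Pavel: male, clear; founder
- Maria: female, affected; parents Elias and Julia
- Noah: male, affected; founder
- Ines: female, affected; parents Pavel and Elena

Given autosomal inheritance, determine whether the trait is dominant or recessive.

Elias and Julia are both clear yet have an affected child Maria. Under dominance, an affected child requires at least one affected parent, so the trait cannot be dominant.

recessive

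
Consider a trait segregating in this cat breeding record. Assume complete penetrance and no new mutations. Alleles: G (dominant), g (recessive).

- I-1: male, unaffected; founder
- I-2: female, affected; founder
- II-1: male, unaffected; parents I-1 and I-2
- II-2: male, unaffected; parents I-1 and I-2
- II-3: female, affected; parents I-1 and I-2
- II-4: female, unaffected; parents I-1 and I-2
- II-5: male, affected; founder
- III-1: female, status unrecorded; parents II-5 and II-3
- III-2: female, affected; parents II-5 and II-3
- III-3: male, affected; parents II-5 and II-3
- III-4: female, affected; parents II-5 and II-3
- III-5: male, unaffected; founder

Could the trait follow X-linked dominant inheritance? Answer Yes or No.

Yes

A consistent assignment under X-linked dominant exists: I-1 X^g Y, I-2 X^G X^g, II-1 X^g Y, II-2 X^g Y, II-3 X^G X^g, II-4 X^g X^g, II-5 X^G Y, III-1 X^G X^G, III-2 X^G X^G, III-3 X^G Y, III-4 X^G X^G, III-5 X^g Y.
In this assignment every recorded phenotype matches its genotype and every non-founder's genotype is obtainable from its parents' genotypes, so the pedigree is consistent.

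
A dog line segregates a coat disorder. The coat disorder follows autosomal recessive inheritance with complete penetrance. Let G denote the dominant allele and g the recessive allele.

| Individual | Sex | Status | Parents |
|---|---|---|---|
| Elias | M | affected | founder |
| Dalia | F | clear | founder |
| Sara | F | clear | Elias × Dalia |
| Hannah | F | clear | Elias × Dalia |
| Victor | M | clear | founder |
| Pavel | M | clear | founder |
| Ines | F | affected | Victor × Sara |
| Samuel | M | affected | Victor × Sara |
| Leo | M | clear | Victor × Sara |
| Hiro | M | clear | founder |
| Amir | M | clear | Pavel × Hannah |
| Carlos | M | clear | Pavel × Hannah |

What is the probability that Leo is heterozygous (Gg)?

2/3

Victor is clear so carries G and passed g to Ines (gg), so Victor is Gg.
Sara is clear so carries G and received g from Elias (gg), so Sara is Gg.
Their cross gives offspring ratios 1/4 GG : 1/2 Gg : 1/4 gg. Conditioning on Leo being clear, P(Gg) = 1/2 / 3/4 = 2/3.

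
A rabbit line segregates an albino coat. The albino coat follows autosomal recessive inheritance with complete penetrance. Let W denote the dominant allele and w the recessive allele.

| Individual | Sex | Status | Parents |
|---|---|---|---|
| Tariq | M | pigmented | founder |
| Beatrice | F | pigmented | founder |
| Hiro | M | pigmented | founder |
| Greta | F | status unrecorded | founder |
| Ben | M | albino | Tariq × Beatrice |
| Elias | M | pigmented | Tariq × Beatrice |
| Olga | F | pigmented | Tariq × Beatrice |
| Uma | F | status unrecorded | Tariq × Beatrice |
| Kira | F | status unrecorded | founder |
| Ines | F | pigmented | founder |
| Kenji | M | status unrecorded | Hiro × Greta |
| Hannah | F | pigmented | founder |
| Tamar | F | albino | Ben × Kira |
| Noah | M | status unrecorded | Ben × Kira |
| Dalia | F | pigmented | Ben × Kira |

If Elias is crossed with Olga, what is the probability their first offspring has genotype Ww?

Tariq is pigmented so carries W and passed w to Ben (ww), so Tariq is Ww.
Beatrice is pigmented so carries W and passed w to Ben (ww), so Beatrice is Ww.
Elias is a pigmented offspring of Tariq (Ww) × Beatrice (Ww), whose cross gives 1/4 WW : 1/2 Ww : 1/4 ww; conditioning on being pigmented, Elias is WW with probability 1/3, Ww with probability 2/3.
Olga is a pigmented offspring of Tariq (Ww) × Beatrice (Ww), whose cross gives 1/4 WW : 1/2 Ww : 1/4 ww; conditioning on being pigmented, Olga is WW with probability 1/3, Ww with probability 2/3.
Summing over parental genotype combinations, P(offspring has genotype Ww) = 2/9·1/2 + 2/9·1/2 + 4/9·1/2 = 4/9.

4/9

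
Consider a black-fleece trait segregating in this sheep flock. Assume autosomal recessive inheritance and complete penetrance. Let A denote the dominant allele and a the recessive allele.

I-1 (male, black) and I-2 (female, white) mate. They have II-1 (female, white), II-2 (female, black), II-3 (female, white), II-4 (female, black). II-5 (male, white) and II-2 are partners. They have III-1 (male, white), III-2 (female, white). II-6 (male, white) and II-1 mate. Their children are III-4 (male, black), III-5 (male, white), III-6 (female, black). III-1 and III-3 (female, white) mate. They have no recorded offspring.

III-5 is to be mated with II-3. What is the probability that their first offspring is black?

II-6 is white so carries A and passed a to III-4 (aa), so II-6 is Aa.
II-1 is white so carries A and received a from I-1 (aa), so II-1 is Aa.
III-5 is a white offspring of II-6 (Aa) × II-1 (Aa), whose cross gives 1/4 AA : 1/2 Aa : 1/4 aa; conditioning on being white, III-5 is AA with probability 1/3, Aa with probability 2/3.
II-3 is white so carries A and received a from I-1 (aa), so II-3 is Aa.
Summing over parental genotype combinations, P(offspring is black) = 2/3·1/4 = 1/6.

1/6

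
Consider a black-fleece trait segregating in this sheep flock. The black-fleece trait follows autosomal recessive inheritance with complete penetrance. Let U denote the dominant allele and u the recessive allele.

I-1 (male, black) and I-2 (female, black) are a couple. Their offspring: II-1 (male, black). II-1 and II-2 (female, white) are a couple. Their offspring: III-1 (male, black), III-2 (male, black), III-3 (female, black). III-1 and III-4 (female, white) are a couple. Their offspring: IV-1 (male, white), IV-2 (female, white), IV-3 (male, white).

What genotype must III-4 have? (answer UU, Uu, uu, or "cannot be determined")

III-4's phenotype allows UU or Uu, and no parent or child forces a single allele at both positions; consistent genotype assignments exist with III-4 as UU or Uu.

cannot be determined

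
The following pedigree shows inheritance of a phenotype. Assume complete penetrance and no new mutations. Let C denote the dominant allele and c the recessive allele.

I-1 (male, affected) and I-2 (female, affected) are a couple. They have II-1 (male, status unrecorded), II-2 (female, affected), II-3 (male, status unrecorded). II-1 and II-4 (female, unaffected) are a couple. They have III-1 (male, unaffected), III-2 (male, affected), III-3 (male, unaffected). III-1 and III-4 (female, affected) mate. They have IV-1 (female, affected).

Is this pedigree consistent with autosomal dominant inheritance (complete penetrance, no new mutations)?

A consistent assignment under autosomal dominant exists: I-1 CC, I-2 Cc, II-1 Cc, II-2 CC, II-3 CC, II-4 cc, III-1 cc, III-2 Cc, III-3 cc, III-4 CC, IV-1 Cc.
In this assignment every recorded phenotype matches its genotype and every non-founder's genotype is obtainable from its parents' genotypes, so the pedigree is consistent.

Yes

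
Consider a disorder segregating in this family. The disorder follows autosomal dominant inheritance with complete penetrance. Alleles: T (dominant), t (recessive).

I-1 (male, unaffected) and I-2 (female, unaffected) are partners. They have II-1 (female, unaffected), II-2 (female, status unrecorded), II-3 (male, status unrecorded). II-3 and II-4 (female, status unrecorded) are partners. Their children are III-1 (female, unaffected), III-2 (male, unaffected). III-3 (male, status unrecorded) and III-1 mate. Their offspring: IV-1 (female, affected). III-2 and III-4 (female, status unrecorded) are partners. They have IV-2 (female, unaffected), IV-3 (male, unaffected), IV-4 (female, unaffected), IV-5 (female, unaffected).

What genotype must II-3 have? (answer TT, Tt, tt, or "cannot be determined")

From phenotype alone, II-3 is TT or Tt or tt.
II-3 received t from I-1 (tt) and received t from I-2 (tt), so II-3 is tt.

tt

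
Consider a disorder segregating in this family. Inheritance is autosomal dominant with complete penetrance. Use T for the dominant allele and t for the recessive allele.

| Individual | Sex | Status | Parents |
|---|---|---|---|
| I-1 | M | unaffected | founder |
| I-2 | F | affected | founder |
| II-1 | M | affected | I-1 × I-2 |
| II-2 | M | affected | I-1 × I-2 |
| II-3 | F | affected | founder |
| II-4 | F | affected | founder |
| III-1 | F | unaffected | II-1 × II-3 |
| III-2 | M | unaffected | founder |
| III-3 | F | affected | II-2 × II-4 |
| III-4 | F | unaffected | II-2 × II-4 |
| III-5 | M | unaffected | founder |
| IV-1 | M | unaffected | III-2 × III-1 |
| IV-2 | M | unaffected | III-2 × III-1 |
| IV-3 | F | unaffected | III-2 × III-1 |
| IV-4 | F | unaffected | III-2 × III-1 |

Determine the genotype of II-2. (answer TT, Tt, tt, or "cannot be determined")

Tt

From phenotype alone, II-2 is TT or Tt.
II-2 is affected so carries T and received t from I-1 (tt), so II-2 is Tt.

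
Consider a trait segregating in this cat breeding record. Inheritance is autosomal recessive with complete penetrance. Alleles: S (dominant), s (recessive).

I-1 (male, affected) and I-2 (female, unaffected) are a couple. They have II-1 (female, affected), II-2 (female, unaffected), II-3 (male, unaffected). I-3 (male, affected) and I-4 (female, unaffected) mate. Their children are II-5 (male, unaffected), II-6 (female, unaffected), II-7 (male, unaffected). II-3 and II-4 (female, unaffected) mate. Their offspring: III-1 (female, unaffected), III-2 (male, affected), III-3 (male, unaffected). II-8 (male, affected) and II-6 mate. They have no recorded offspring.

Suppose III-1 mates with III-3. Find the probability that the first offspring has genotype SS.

4/9

II-3 is unaffected so carries S and received s from I-1 (ss), so II-3 is Ss.
II-4 is unaffected so carries S and passed s to III-2 (ss), so II-4 is Ss.
III-1 is an unaffected offspring of II-3 (Ss) × II-4 (Ss), whose cross gives 1/4 SS : 1/2 Ss : 1/4 ss; conditioning on being unaffected, III-1 is SS with probability 1/3, Ss with probability 2/3.
III-3 is an unaffected offspring of II-3 (Ss) × II-4 (Ss), whose cross gives 1/4 SS : 1/2 Ss : 1/4 ss; conditioning on being unaffected, III-3 is SS with probability 1/3, Ss with probability 2/3.
Summing over parental genotype combinations, P(offspring has genotype SS) = 1/9·1 + 2/9·1/2 + 2/9·1/2 + 4/9·1/4 = 4/9.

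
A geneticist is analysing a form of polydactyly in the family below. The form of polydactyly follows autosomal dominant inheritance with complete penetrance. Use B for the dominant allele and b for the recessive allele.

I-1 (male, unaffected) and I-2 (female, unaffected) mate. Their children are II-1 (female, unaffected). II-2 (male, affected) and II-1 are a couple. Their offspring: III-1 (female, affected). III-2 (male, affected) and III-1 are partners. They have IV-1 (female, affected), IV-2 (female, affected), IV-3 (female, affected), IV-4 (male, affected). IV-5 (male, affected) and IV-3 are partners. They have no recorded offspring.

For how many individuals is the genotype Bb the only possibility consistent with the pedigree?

Obligate heterozygotes: III-1 is affected so carries B and received b from II-1 (bb), so III-1 is Bb.
Every other individual is either homozygous by phenotype or has at least one consistent homozygous assignment, so the count is 1.

1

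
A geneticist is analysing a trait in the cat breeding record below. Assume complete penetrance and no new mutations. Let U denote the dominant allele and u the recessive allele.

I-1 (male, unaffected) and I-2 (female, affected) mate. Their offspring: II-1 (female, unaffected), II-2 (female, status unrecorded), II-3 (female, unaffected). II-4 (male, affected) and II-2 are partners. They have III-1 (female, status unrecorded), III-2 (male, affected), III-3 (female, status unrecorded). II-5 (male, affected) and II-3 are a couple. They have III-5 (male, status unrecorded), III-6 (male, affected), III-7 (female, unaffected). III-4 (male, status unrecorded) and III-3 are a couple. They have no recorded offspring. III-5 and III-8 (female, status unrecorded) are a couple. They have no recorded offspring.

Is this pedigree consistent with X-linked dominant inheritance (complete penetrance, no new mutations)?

No

Under X-linked dominant, III-6 (affected, male) cannot arise from II-5 (affected) × II-3 (unaffected).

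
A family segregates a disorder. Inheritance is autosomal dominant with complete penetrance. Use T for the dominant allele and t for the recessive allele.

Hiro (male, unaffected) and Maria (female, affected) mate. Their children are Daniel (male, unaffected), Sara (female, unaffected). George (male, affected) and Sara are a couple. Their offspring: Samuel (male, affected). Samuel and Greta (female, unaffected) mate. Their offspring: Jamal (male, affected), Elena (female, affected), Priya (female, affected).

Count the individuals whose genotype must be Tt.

Obligate heterozygotes: Maria is affected so carries T and passed t to Daniel (tt), so Maria is Tt; Samuel is affected so carries T and received t from Sara (tt), so Samuel is Tt; Jamal is affected so carries T and received t from Greta (tt), so Jamal is Tt; Elena is affected so carries T and received t from Greta (tt), so Elena is Tt; Priya is affected so carries T and received t from Greta (tt), so Priya is Tt.
Every other individual is either homozygous by phenotype or has at least one consistent homozygous assignment, so the count is 5.

5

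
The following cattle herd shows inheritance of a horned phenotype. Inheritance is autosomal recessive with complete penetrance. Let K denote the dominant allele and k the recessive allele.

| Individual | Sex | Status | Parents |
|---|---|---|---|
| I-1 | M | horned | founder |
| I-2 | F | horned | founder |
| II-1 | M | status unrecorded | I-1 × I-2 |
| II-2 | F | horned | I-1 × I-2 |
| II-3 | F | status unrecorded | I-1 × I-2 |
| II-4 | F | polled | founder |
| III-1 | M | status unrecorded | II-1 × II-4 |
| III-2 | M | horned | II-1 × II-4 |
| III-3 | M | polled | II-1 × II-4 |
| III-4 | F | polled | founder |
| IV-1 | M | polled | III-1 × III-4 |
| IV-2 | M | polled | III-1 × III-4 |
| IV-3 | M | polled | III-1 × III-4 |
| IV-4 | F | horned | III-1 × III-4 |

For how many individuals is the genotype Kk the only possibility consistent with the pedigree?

3

Obligate heterozygotes: II-4 is polled so carries K and passed k to III-2 (kk), so II-4 is Kk; III-3 is polled so carries K and received k from II-1 (kk), so III-3 is Kk; III-4 is polled so carries K and passed k to IV-4 (kk), so III-4 is Kk.
Every other individual is either homozygous by phenotype or has at least one consistent homozygous assignment, so the count is 3.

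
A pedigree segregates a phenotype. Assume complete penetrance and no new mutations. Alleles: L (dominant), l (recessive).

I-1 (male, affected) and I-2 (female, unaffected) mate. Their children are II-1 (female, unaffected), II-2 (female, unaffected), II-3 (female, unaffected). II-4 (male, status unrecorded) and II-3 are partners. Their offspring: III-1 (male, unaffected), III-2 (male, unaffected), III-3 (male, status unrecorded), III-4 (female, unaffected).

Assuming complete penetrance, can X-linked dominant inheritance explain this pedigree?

Under X-linked dominant, II-1 (unaffected, female) cannot arise from I-1 (affected) × I-2 (unaffected).

No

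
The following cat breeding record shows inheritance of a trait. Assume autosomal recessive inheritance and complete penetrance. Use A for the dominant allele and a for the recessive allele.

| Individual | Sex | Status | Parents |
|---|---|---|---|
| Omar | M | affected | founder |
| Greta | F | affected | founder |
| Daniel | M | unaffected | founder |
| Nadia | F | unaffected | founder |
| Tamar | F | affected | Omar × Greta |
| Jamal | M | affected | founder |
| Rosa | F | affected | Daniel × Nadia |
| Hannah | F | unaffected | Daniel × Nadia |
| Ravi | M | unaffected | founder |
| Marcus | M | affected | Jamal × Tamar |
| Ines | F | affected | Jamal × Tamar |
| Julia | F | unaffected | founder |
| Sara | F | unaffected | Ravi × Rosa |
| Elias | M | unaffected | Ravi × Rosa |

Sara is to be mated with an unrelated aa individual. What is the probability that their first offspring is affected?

1/2

Sara is unaffected so carries A and received a from Rosa (aa), so Sara is Aa.
The cross gives 1/2 Aa : 1/2 aa, so P(offspring is affected) = 1/2.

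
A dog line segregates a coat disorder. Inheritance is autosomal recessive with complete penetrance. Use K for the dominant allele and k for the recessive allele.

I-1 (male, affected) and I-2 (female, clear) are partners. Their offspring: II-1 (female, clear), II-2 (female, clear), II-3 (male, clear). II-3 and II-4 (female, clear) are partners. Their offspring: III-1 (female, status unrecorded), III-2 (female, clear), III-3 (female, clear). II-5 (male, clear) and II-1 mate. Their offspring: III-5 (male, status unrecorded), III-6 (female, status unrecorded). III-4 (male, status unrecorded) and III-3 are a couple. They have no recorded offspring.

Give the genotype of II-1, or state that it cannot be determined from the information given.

Kk

From phenotype alone, II-1 is KK or Kk.
II-1 is clear so carries K and received k from I-1 (kk), so II-1 is Kk.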